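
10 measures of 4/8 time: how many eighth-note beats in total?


Let's work it out.
Time signature 4/8: the bottom number 8 means the eighth note gets one count
The top number 4 means 4 eighth-note beats per measure
Total = 4 × 10 measures
= 40 eighth-note beats


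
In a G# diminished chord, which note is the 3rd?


Let's work it out.
Diminished triad = root + minor 3rd (3 semitones) + diminished 5th (6 semitones)
A triad on G# stacks thirds, so the chord tones use letter names G-B-D
Root: G#
Minor 3rd above G#: B
Diminished 5th above G#: D
The 3rd = B


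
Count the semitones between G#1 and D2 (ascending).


Let's work it out.
Absolute semitone position = octave×12 + chromatic position
G#1: 1×12 + 8 = 20
D2: 2×12 + 2 = 26
Difference = 26 - 20 = 6
= 6 semitones


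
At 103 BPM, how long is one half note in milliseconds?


One quarter-note beat = 60000 / BPM = 60000 / 103 ms
Half note = 2 × quarter note
Duration = 2 × 60000 / 103 = 120000 / 103
= 1165.0 ms


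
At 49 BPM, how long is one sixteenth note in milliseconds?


Reasoning:
One quarter-note beat = 60000 / BPM = 60000 / 49 ms
Sixteenth note = 1/4 × quarter note
Duration = 1/4 × 60000 / 49 = 15000 / 49
= 306.1 ms


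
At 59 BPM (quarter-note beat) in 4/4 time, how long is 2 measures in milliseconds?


Let's work it out.
Quarter-note beat duration = 60000 / 59 ms
Beats per measure (4/4) = 4
One measure = 4 × 60000 / 59 = 240000 / 59 ms
2 measures = 2 × 240000 / 59 = 480000 / 59
= 8135.6 ms


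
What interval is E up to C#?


Step by step:
Letter names: E → C spans 6 letter names → a 6th
Semitones: E → C# = 9 half-steps
A 6th of 9 semitones is a major 6th
= major 6th


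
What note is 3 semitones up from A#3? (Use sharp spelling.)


Let's work it out.
A#3: chromatic position 10 in octave 3 → absolute = 3×12 + 10 = 46
Transpose up 3: 46 + 3 = 49
49 = 4×12 + 1 → C# in octave 4
Result = C#4


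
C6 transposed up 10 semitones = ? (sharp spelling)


C6: chromatic position 0 in octave 6 → absolute = 6×12 + 0 = 72
Transpose up 10: 72 + 10 = 82
82 = 6×12 + 10 → A# in octave 6
Result = A#6


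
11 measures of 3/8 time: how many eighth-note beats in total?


Step by step:
Time signature 3/8: the bottom number 8 means the eighth note gets one count
The top number 3 means 3 eighth-note beats per measure
Total = 3 × 11 measures
= 33 eighth-note beats


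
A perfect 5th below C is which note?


Let's work it out.
A 5th spans 5 letter names, so from C we land on F
A perfect 5th = 7 semitones below C
Spell F at that pitch: F
= F


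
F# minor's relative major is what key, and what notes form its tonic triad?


Let's work it out.
The relative major shares the key signature and is a minor 3rd above the minor tonic
A minor 3rd above F# is A
→ relative major of F# minor is A major
Tonic triad of A major = root + major 3rd + perfect 5th = A C# E
= A major; triad = A C# E


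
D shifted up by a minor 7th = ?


Let's work it out.
minor 7th: 7 letter names, 10 semitones
Letter: D + 6 → C
Pitch: D + 10 semitones, spelled as a C → C
= C


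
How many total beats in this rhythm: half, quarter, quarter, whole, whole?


Let's work it out.
Beat values:
  half = 2 beats
  quarter = 1 beat
  quarter = 1 beat
  whole = 4 beats
  whole = 4 beats
Sum = 2 + 1 + 1 + 4 + 4
= 12 beats


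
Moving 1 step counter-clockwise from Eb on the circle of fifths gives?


Solution.
Each counter-clockwise step moves down a perfect 5th (= up a perfect 4th)
From Eb: Eb → Ab
= Ab


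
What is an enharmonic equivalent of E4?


Working:
Enharmonic notes sound the same pitch but are spelled with different letter names
E and D## name the same pitch class
= D##4


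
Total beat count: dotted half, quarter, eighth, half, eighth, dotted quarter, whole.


Let's work it out.
Beat values:
  dotted half = 3 beats
  quarter = 1 beat
  eighth = 0.5 beats
  half = 2 beats
  eighth = 0.5 beats
  dotted quarter = 1.5 beats
  whole = 4 beats
Sum = 3 + 1 + 0.5 + 2 + 0.5 + 1.5 + 4
= 12.5 beats


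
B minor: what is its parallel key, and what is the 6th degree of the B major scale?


Working:
Parallel keys share the same tonic but differ in mode
B minor → parallel is B major
B major scale: B C# D# E F# G# A#
= B major; 6th degree = G#


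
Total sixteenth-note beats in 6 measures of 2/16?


Working:
Time signature 2/16: the bottom number 16 means the sixteenth note gets one count
The top number 2 means 2 sixteenth-note beats per measure
Total = 2 × 6 measures
= 12 sixteenth-note beats


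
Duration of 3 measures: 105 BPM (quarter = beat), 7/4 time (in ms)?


Let's work it out.
Quarter-note beat duration = 60000 / 105 ms
Beats per measure (7/4) = 7
One measure = 7 × 60000 / 105 = 420000 / 105 ms
3 measures = 3 × 420000 / 105 = 1260000 / 105
= 12000.0 ms


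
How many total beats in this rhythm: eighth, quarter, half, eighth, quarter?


Solution.
Beat values:
  eighth = 0.5 beats
  quarter = 1 beat
  half = 2 beats
  eighth = 0.5 beats
  quarter = 1 beat
Sum = 0.5 + 1 + 2 + 0.5 + 1
= 5 beats


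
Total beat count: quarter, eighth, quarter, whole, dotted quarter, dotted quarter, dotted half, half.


Reasoning:
Beat values:
  quarter = 1 beat
  eighth = 0.5 beats
  quarter = 1 beat
  whole = 4 beats
  dotted quarter = 1.5 beats
  dotted quarter = 1.5 beats
  dotted half = 3 beats
  half = 2 beats
Sum = 1 + 0.5 + 1 + 4 + 1.5 + 1.5 + 3 + 2
= 14.5 beats


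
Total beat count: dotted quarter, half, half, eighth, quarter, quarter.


Working:
Beat values:
  dotted quarter = 1.5 beats
  half = 2 beats
  half = 2 beats
  eighth = 0.5 beats
  quarter = 1 beat
  quarter = 1 beat
Sum = 1.5 + 2 + 2 + 0.5 + 1 + 1
= 8 beats


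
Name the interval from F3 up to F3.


Solution.
Letter names: F → F spans 1 letter name → a unison
Semitones: F3 → F3 = 0 half-steps
A unison of 0 semitones is a perfect unison
= perfect unison


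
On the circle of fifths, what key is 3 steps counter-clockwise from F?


Let's work it out.
Each counter-clockwise step moves down a perfect 5th (= up a perfect 4th)
From F: F → Bb → Eb → Ab
= Ab


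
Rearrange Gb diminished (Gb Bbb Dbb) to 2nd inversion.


Root position: Gb Bbb Dbb
2nd inversion: move root and 3rd up an octave
Bass note: Dbb
Notes (bottom to top) = Dbb Gb Bbb


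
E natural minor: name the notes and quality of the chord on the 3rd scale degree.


Reasoning:
E natural minor scale: E F# G A B C D
Diatonic triad on degree 3 stacks scale notes 3, 5, 7: G B D
G→B = 4 semitones; G→D = 7 semitones → major triad
= G B D (major)


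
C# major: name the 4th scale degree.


Major scale pattern: W-W-H-W-W-W-H (2-2-1-2-2-2-1 semitones)
Starting from C#:
  C# + 2 semitones → D#
  D# + 2 semitones → E#
  E# + 1 semitone → F#
  F# + 2 semitones → G#
  G# + 2 semitones → A#
  A# + 2 semitones → B#
  B# + 1 semitone → C#
Scale: C# D# E# F# G# A# B#
Degree 4 = F#


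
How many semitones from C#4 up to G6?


Let's work it out.
Absolute semitone position = octave×12 + chromatic position
C#4: 4×12 + 1 = 49
G6: 6×12 + 7 = 79
Difference = 79 - 49 = 30
= 30 semitones


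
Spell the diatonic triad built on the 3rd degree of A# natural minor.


Reasoning:
A# natural minor scale: A# B# C# D# E# F# G#
Diatonic triad on degree 3 stacks scale notes 3, 5, 7: C# E# G#
C#→E# = 4 semitones; C#→G# = 7 semitones → major triad
= C# E# G# (major)


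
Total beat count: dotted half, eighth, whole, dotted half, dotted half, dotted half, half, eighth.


Working:
Beat values:
  dotted half = 3 beats
  eighth = 0.5 beats
  whole = 4 beats
  dotted half = 3 beats
  dotted half = 3 beats
  dotted half = 3 beats
  half = 2 beats
  eighth = 0.5 beats
Sum = 3 + 0.5 + 4 + 3 + 3 + 3 + 2 + 0.5
= 19 beats


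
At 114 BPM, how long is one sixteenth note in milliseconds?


One quarter-note beat = 60000 / BPM = 60000 / 114 ms
Sixteenth note = 1/4 × quarter note
Duration = 1/4 × 60000 / 114 = 15000 / 114
= 131.6 ms


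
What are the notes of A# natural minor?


Natural minor scale pattern: W-H-W-W-H-W-W (2-1-2-2-1-2-2 semitones)
Starting from A#:
  A# + 2 semitones → B#
  B# + 1 semitone → C#
  C# + 2 semitones → D#
  D# + 2 semitones → E#
  E# + 1 semitone → F#
  F# + 2 semitones → G#
  G# + 2 semitones → A#
Scale = A# B# C# D# E# F# G#


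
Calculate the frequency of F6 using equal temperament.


Step by step:
f = 440 × 2^(n/12) where n = semitones from A4
F6: 20 semitones from A4
f = 440 × 2^(20/12)
f = 1396.91 Hz


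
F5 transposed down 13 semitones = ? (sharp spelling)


F5: chromatic position 5 in octave 5 → absolute = 5×12 + 5 = 65
Transpose down 13: 65 - 13 = 52
52 = 4×12 + 4 → E in octave 4
Result = E4


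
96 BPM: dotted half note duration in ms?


Step by step:
One quarter-note beat = 60000 / BPM = 60000 / 96 ms
Dotted half note = 3 × quarter note
Duration = 3 × 60000 / 96 = 180000 / 96
= 1875.0 ms


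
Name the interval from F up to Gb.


Reasoning:
Letter names: F → G spans 2 letter names → a 2nd
Semitones: F → Gb = 1 half-step
A 2nd of 1 semitone is a minor 2nd
= minor 2nd


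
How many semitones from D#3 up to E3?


Working:
Absolute semitone position = octave×12 + chromatic position
D#3: 3×12 + 3 = 39
E3: 3×12 + 4 = 40
Difference = 40 - 39 = 1
= 1 semitone


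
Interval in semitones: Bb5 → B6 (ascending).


Reasoning:
Absolute semitone position = octave×12 + chromatic position
Bb5: 5×12 + 10 = 70
B6: 6×12 + 11 = 83
Difference = 83 - 70 = 13
= 13 semitones


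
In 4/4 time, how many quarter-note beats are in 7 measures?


Reasoning:
Time signature 4/4: the bottom number 4 means the quarter note gets one count
The top number 4 means 4 quarter-note beats per measure
Total = 4 × 7 measures
= 28 quarter-note beats


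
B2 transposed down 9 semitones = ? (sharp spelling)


B2: chromatic position 11 in octave 2 → absolute = 2×12 + 11 = 35
Transpose down 9: 35 - 9 = 26
26 = 2×12 + 2 → D in octave 2
Result = D2


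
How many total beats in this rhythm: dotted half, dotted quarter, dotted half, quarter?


Step by step:
Beat values:
  dotted half = 3 beats
  dotted quarter = 1.5 beats
  dotted half = 3 beats
  quarter = 1 beat
Sum = 3 + 1.5 + 3 + 1
= 8.5 beats


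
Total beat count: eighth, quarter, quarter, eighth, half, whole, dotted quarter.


Beat values:
  eighth = 0.5 beats
  quarter = 1 beat
  quarter = 1 beat
  eighth = 0.5 beats
  half = 2 beats
  whole = 4 beats
  dotted quarter = 1.5 beats
Sum = 0.5 + 1 + 1 + 0.5 + 2 + 4 + 1.5
= 10.5 beats


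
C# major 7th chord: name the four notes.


Step by step:
Major 7th chord = root + major 3rd + perfect 5th + major 7th
Seventh chords stack in thirds, so the letter names are C-E-G-B
Root: C#
Major 3rd above C#: E#
Perfect 5th above C#: G#
Major 7th above C#: B#
Chord = C# E# G# B#


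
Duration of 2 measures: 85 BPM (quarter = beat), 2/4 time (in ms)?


Quarter-note beat duration = 60000 / 85 ms
Beats per measure (2/4) = 2
One measure = 2 × 60000 / 85 = 120000 / 85 ms
2 measures = 2 × 120000 / 85 = 240000 / 85
= 2823.5 ms


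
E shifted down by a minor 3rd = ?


minor 3rd: 3 letter names, 3 semitones
Letter: E - 2 → C
Pitch: E - 3 semitones, spelled as a C → C#
= C#


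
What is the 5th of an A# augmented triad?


Working:
Augmented triad = root + major 3rd (4 semitones) + augmented 5th (8 semitones)
A triad on A# stacks thirds, so the chord tones use letter names A-C-E
Root: A#
Major 3rd above A#: C##
Augmented 5th above A#: E##
The 5th = E##


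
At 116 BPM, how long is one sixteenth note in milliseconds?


Reasoning:
One quarter-note beat = 60000 / BPM = 60000 / 116 ms
Sixteenth note = 1/4 × quarter note
Duration = 1/4 × 60000 / 116 = 15000 / 116
= 129.3 ms


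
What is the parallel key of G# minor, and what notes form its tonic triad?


Parallel keys share the same tonic but differ in mode
G# minor → parallel is G# major
Tonic triad of G# major = G# B# D#
= G# major; triad = G# B# D#


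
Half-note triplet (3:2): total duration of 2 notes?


Let's work it out.
Triplet: 3 notes occupy the space of 2 half notes
Space = 2 × 2 = 4 beats
Each triplet note = 4 / 3 = 4/3 beats
2 notes = 2 × 4/3 = 8/3
= 8/3 beats


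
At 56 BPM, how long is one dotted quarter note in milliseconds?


Let's work it out.
One quarter-note beat = 60000 / BPM = 60000 / 56 ms
Dotted quarter note = 3/2 × quarter note
Duration = 3/2 × 60000 / 56 = 90000 / 56
= 1607.1 ms


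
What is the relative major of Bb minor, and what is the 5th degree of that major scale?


The relative major shares the key signature and is a minor 3rd above the minor tonic
A minor 3rd above Bb is Db
→ relative major of Bb minor is Db major
Db major scale: Db Eb F Gb Ab Bb C
= Db major; 5th degree = Ab


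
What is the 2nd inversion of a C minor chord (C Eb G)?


Let's work it out.
Root position: C Eb G
2nd inversion: move root and 3rd up an octave
Bass note: G
Notes (bottom to top) = G C Eb


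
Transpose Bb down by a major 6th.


Reasoning:
major 6th: 6 letter names, 9 semitones
Letter: B - 5 → D
Pitch: Bb - 9 semitones, spelled as a D → Db
= Db


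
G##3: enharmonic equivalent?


Step by step:
Enharmonic notes sound the same pitch but are spelled with different letter names
G## and A name the same pitch class
= A3


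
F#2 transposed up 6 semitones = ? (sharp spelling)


Working:
F#2: chromatic position 6 in octave 2 → absolute = 2×12 + 6 = 30
Transpose up 6: 30 + 6 = 36
36 = 3×12 + 0 → C in octave 3
Result = C3


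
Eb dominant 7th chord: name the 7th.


Step by step:
Dominant 7th chord = root + major 3rd + perfect 5th + minor 7th
Seventh chords stack in thirds, so the letter names are E-G-B-D
Root: Eb
Major 3rd above Eb: G
Perfect 5th above Eb: Bb
Minor 7th above Eb: Db
The 7th = Db


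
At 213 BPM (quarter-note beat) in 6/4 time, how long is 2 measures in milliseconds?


Step by step:
Quarter-note beat duration = 60000 / 213 ms
Beats per measure (6/4) = 6
One measure = 6 × 60000 / 213 = 360000 / 213 ms
2 measures = 2 × 360000 / 213 = 720000 / 213
= 3380.3 ms


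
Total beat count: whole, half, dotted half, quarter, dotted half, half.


Let's work it out.
Beat values:
  whole = 4 beats
  half = 2 beats
  dotted half = 3 beats
  quarter = 1 beat
  dotted half = 3 beats
  half = 2 beats
Sum = 4 + 2 + 3 + 1 + 3 + 2
= 15 beats


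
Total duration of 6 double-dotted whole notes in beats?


Reasoning:
Base whole note = 4 beats
Dot 1 adds half the previous value: +2
Dot 2 adds half the previous value: +1
One double-dotted whole = 4 + 2 + 1 = 7
6 of them = 6 × 7 = 42
= 42 beats


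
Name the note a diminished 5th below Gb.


Reasoning:
A 5th spans 5 letter names, so from G we land on C
A diminished 5th = 6 semitones below Gb
Spell C at that pitch: C
= C


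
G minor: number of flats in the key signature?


Let's work it out.
Flat minor keys: A(0), D(1), G(2), C(3), F(4), Bb(5), Eb(6), Ab(7)
G minor has 2 flats
Order of flats: Bb Eb Ab Db Gb Cb Fb → first 2: Bb, Eb
= 2 flats


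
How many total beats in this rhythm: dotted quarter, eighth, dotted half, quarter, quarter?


Solution.
Beat values:
  dotted quarter = 1.5 beats
  eighth = 0.5 beats
  dotted half = 3 beats
  quarter = 1 beat
  quarter = 1 beat
Sum = 1.5 + 0.5 + 3 + 1 + 1
= 7 beats


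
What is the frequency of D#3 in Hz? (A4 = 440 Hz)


Solution.
f = 440 × 2^(n/12) where n = semitones from A4
D#3: -18 semitones from A4
f = 440 × 2^(-18/12)
f = 155.56 Hz


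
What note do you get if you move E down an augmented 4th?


Reasoning:
augmented 4th: 4 letter names, 6 semitones
Letter: E - 3 → B
Pitch: E - 6 semitones, spelled as a B → Bb
= Bb


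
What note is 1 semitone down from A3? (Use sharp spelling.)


A3: chromatic position 9 in octave 3 → absolute = 3×12 + 9 = 45
Transpose down 1: 45 - 1 = 44
44 = 3×12 + 8 → G# in octave 3
Result = G#3


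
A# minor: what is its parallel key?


Reasoning:
Parallel keys share the same tonic but differ in mode
A# minor → parallel is A# major
= A# major


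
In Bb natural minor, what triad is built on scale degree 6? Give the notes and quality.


Bb natural minor scale: Bb C Db Eb F Gb Ab
Diatonic triad on degree 6 stacks scale notes 6, 1, 3: Gb Bb Db
Gb→Bb = 4 semitones; Gb→Db = 7 semitones → major triad
= Gb Bb Db (major)


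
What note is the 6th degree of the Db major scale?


Major scale pattern: W-W-H-W-W-W-H (2-2-1-2-2-2-1 semitones)
Starting from Db:
  Db + 2 semitones → Eb
  Eb + 2 semitones → F
  F + 1 semitone → Gb
  Gb + 2 semitones → Ab
  Ab + 2 semitones → Bb
  Bb + 2 semitones → C
  C + 1 semitone → Db
Scale: Db Eb F Gb Ab Bb C
Degree 6 = Bb


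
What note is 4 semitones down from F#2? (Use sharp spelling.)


Solution.
F#2: chromatic position 6 in octave 2 → absolute = 2×12 + 6 = 30
Transpose down 4: 30 - 4 = 26
26 = 2×12 + 2 → D in octave 2
Result = D2


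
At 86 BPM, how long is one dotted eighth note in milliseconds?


Reasoning:
One quarter-note beat = 60000 / BPM = 60000 / 86 ms
Dotted eighth note = 3/4 × quarter note
Duration = 3/4 × 60000 / 86 = 45000 / 86
= 523.3 ms


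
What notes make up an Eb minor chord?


Let's work it out.
Minor triad = root + minor 3rd (3 semitones) + perfect 5th (7 semitones)
A triad on Eb stacks thirds, so the chord tones use letter names E-G-B
Root: Eb
Minor 3rd above Eb: Gb
Perfect 5th above Eb: Bb
Chord = Eb Gb Bb


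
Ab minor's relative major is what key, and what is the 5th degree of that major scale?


Working:
The relative major shares the key signature and is a minor 3rd above the minor tonic
A minor 3rd above Ab is Cb
→ relative major of Ab minor is Cb major
Cb major scale: Cb Db Eb Fb Gb Ab Bb
= Cb major; 5th degree = Gb


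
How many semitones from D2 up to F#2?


Let's work it out.
Absolute semitone position = octave×12 + chromatic position
D2: 2×12 + 2 = 26
F#2: 2×12 + 6 = 30
Difference = 30 - 26 = 4
= 4 semitones


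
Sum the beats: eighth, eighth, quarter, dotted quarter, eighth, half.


Beat values:
  eighth = 0.5 beats
  eighth = 0.5 beats
  quarter = 1 beat
  dotted quarter = 1.5 beats
  eighth = 0.5 beats
  half = 2 beats
Sum = 0.5 + 0.5 + 1 + 1.5 + 0.5 + 2
= 6 beats


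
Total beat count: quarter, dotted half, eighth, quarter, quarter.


Beat values:
  quarter = 1 beat
  dotted half = 3 beats
  eighth = 0.5 beats
  quarter = 1 beat
  quarter = 1 beat
Sum = 1 + 3 + 0.5 + 1 + 1
= 6.5 beats


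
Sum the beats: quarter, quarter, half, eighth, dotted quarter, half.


Working:
Beat values:
  quarter = 1 beat
  quarter = 1 beat
  half = 2 beats
  eighth = 0.5 beats
  dotted quarter = 1.5 beats
  half = 2 beats
Sum = 1 + 1 + 2 + 0.5 + 1.5 + 2
= 8 beats


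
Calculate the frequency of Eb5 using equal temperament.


Let's work it out.
f = 440 × 2^(n/12) where n = semitones from A4
Eb5: 6 semitones from A4
f = 440 × 2^(6/12)
f = 622.25 Hz


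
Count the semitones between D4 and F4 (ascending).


Absolute semitone position = octave×12 + chromatic position
D4: 4×12 + 2 = 50
F4: 4×12 + 5 = 53
Difference = 53 - 50 = 3
= 3 semitones


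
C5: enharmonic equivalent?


Let's work it out.
Enharmonic notes sound the same pitch but are spelled with different letter names
C and B# name the same pitch class
Octave numbers change at C, so C5 = B#4
= B#4


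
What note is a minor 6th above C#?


Working:
A 6th spans 6 letter names, so from C we land on A
A minor 6th = 8 semitones above C#
Spell A at that pitch: A
= A


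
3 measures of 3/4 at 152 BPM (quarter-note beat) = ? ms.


Let's work it out.
Quarter-note beat duration = 60000 / 152 ms
Beats per measure (3/4) = 3
One measure = 3 × 60000 / 152 = 180000 / 152 ms
3 measures = 3 × 180000 / 152 = 540000 / 152
= 3552.6 ms


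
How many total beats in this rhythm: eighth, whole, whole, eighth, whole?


Beat values:
  eighth = 0.5 beats
  whole = 4 beats
  whole = 4 beats
  eighth = 0.5 beats
  whole = 4 beats
Sum = 0.5 + 4 + 4 + 0.5 + 4
= 13 beats


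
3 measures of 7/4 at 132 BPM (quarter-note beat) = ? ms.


Reasoning:
Quarter-note beat duration = 60000 / 132 ms
Beats per measure (7/4) = 7
One measure = 7 × 60000 / 132 = 420000 / 132 ms
3 measures = 3 × 420000 / 132 = 1260000 / 132
= 9545.5 ms


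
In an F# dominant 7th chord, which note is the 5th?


Solution.
Dominant 7th chord = root + major 3rd + perfect 5th + minor 7th
Seventh chords stack in thirds, so the letter names are F-A-C-E
Root: F#
Major 3rd above F#: A#
Perfect 5th above F#: C#
Minor 7th above F#: E
The 5th = C#


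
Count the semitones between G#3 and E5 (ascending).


Let's work it out.
Absolute semitone position = octave×12 + chromatic position
G#3: 3×12 + 8 = 44
E5: 5×12 + 4 = 64
Difference = 64 - 44 = 20
= 20 semitones


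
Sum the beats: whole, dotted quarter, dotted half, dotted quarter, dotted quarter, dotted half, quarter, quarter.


Reasoning:
Beat values:
  whole = 4 beats
  dotted quarter = 1.5 beats
  dotted half = 3 beats
  dotted quarter = 1.5 beats
  dotted quarter = 1.5 beats
  dotted half = 3 beats
  quarter = 1 beat
  quarter = 1 beat
Sum = 4 + 1.5 + 3 + 1.5 + 1.5 + 3 + 1 + 1
= 16.5 beats


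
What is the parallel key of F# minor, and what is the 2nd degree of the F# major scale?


Parallel keys share the same tonic but differ in mode
F# minor → parallel is F# major
F# major scale: F# G# A# B C# D# E#
= F# major; 2nd degree = G#


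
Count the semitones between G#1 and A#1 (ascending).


Working:
Absolute semitone position = octave×12 + chromatic position
G#1: 1×12 + 8 = 20
A#1: 1×12 + 10 = 22
Difference = 22 - 20 = 2
= 2 semitones


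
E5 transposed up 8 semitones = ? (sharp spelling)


Solution.
E5: chromatic position 4 in octave 5 → absolute = 5×12 + 4 = 64
Transpose up 8: 64 + 8 = 72
72 = 6×12 + 0 → C in octave 6
Result = C6


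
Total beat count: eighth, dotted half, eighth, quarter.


Step by step:
Beat values:
  eighth = 0.5 beats
  dotted half = 3 beats
  eighth = 0.5 beats
  quarter = 1 beat
Sum = 0.5 + 3 + 0.5 + 1
= 5 beats


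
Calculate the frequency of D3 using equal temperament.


Let's work it out.
f = 440 × 2^(n/12) where n = semitones from A4
D3: -19 semitones from A4
f = 440 × 2^(-19/12)
f = 146.83 Hz


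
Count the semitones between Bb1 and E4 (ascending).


Absolute semitone position = octave×12 + chromatic position
Bb1: 1×12 + 10 = 22
E4: 4×12 + 4 = 52
Difference = 52 - 22 = 30
= 30 semitones


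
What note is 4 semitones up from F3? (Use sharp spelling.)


Solution.
F3: chromatic position 5 in octave 3 → absolute = 3×12 + 5 = 41
Transpose up 4: 41 + 4 = 45
45 = 3×12 + 9 → A in octave 3
Result = A3


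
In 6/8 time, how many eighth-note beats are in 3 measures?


Working:
Time signature 6/8: the bottom number 8 means the eighth note gets one count
The top number 6 means 6 eighth-note beats per measure
Total = 6 × 3 measures
= 18 eighth-note beats


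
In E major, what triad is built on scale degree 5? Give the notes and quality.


Let's work it out.
E major scale: E F# G# A B C# D#
Diatonic triad on degree 5 stacks scale notes 5, 7, 2: B D# F#
B→D# = 4 semitones; B→F# = 7 semitones → major triad
= B D# F# (major)


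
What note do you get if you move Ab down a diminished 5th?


Step by step:
diminished 5th: 5 letter names, 6 semitones
Letter: A - 4 → D
Pitch: Ab - 6 semitones, spelled as a D → D
= D


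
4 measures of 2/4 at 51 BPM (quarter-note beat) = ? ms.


Working:
Quarter-note beat duration = 60000 / 51 ms
Beats per measure (2/4) = 2
One measure = 2 × 60000 / 51 = 120000 / 51 ms
4 measures = 4 × 120000 / 51 = 480000 / 51
= 9411.8 ms


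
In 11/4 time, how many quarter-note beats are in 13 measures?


Solution.
Time signature 11/4: the bottom number 4 means the quarter note gets one count
The top number 11 means 11 quarter-note beats per measure
Total = 11 × 13 measures
= 143 quarter-note beats


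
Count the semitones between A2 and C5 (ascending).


Absolute semitone position = octave×12 + chromatic position
A2: 2×12 + 9 = 33
C5: 5×12 + 0 = 60
Difference = 60 - 33 = 27
= 27 semitones


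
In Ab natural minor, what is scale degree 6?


Reasoning:
Natural minor scale pattern: W-H-W-W-H-W-W (2-1-2-2-1-2-2 semitones)
Starting from Ab:
  Ab + 2 semitones → Bb
  Bb + 1 semitone → Cb
  Cb + 2 semitones → Db
  Db + 2 semitones → Eb
  Eb + 1 semitone → Fb
  Fb + 2 semitones → Gb
  Gb + 2 semitones → Ab
Scale: Ab Bb Cb Db Eb Fb Gb
Degree 6 = Fb


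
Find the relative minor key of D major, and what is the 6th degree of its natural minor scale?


The relative minor shares the major's key signature and starts on its 6th degree
6th degree = a major 6th above the tonic; a major 6th above D is B
→ relative minor of D major is B minor
B natural minor scale: B C# D E F# G A
= B minor; 6th degree = G


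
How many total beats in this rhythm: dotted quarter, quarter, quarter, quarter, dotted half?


Solution.
Beat values:
  dotted quarter = 1.5 beats
  quarter = 1 beat
  quarter = 1 beat
  quarter = 1 beat
  dotted half = 3 beats
Sum = 1.5 + 1 + 1 + 1 + 3
= 7.5 beats


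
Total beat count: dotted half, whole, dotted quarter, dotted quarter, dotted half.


Solution.
Beat values:
  dotted half = 3 beats
  whole = 4 beats
  dotted quarter = 1.5 beats
  dotted quarter = 1.5 beats
  dotted half = 3 beats
Sum = 3 + 4 + 1.5 + 1.5 + 3
= 13 beats


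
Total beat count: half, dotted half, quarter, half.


Working:
Beat values:
  half = 2 beats
  dotted half = 3 beats
  quarter = 1 beat
  half = 2 beats
Sum = 2 + 3 + 1 + 2
= 8 beats


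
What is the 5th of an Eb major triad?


Major triad = root + major 3rd (4 semitones) + perfect 5th (7 semitones)
A triad on Eb stacks thirds, so the chord tones use letter names E-G-B
Root: Eb
Major 3rd above Eb: G
Perfect 5th above Eb: Bb
The 5th = Bb


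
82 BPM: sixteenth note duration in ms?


One quarter-note beat = 60000 / BPM = 60000 / 82 ms
Sixteenth note = 1/4 × quarter note
Duration = 1/4 × 60000 / 82 = 15000 / 82
= 182.9 ms


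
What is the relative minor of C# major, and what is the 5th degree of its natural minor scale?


Let's work it out.
The relative minor shares the major's key signature and starts on its 6th degree
6th degree = a major 6th above the tonic; a major 6th above C# is A#
→ relative minor of C# major is A# minor
A# natural minor scale: A# B# C# D# E# F# G#
= A# minor; 5th degree = E#


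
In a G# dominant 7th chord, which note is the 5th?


Working:
Dominant 7th chord = root + major 3rd + perfect 5th + minor 7th
Seventh chords stack in thirds, so the letter names are G-B-D-F
Root: G#
Major 3rd above G#: B#
Perfect 5th above G#: D#
Minor 7th above G#: F#
The 5th = D#


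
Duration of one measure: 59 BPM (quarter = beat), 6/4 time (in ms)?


Step by step:
Quarter-note beat duration = 60000 / 59 ms
Beats per measure (6/4) = 6
One measure = 6 × 60000 / 59 = 360000 / 59 ms
= 6101.7 ms


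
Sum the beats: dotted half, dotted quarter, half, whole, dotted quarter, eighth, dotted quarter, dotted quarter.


Solution.
Beat values:
  dotted half = 3 beats
  dotted quarter = 1.5 beats
  half = 2 beats
  whole = 4 beats
  dotted quarter = 1.5 beats
  eighth = 0.5 beats
  dotted quarter = 1.5 beats
  dotted quarter = 1.5 beats
Sum = 3 + 1.5 + 2 + 4 + 1.5 + 0.5 + 1.5 + 1.5
= 15.5 beats


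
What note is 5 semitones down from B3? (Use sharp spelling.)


Working:
B3: chromatic position 11 in octave 3 → absolute = 3×12 + 11 = 47
Transpose down 5: 47 - 5 = 42
42 = 3×12 + 6 → F# in octave 3
Result = F#3


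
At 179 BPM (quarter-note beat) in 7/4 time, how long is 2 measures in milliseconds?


Working:
Quarter-note beat duration = 60000 / 179 ms
Beats per measure (7/4) = 7
One measure = 7 × 60000 / 179 = 420000 / 179 ms
2 measures = 2 × 420000 / 179 = 840000 / 179
= 4692.7 ms


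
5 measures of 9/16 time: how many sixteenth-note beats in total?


Time signature 9/16: the bottom number 16 means the sixteenth note gets one count
The top number 9 means 9 sixteenth-note beats per measure
Total = 9 × 5 measures
= 45 sixteenth-note beats


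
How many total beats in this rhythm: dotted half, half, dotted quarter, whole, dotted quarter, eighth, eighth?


Solution.
Beat values:
  dotted half = 3 beats
  half = 2 beats
  dotted quarter = 1.5 beats
  whole = 4 beats
  dotted quarter = 1.5 beats
  eighth = 0.5 beats
  eighth = 0.5 beats
Sum = 3 + 2 + 1.5 + 4 + 1.5 + 0.5 + 0.5
= 13 beats


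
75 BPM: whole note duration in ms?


One quarter-note beat = 60000 / BPM = 60000 / 75 ms
Whole note = 4 × quarter note
Duration = 4 × 60000 / 75 = 240000 / 75
= 3200.0 ms


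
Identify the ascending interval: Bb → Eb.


Reasoning:
Letter names: B → E spans 4 letter names → a 4th
Semitones: Bb → Eb = 5 half-steps
A 4th of 5 semitones is a perfect 4th
= perfect 4th


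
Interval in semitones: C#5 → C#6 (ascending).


Let's work it out.
Absolute semitone position = octave×12 + chromatic position
C#5: 5×12 + 1 = 61
C#6: 6×12 + 1 = 73
Difference = 73 - 61 = 12
= 12 semitones


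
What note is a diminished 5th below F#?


Step by step:
A 5th spans 5 letter names, so from F we land on B
A diminished 5th = 6 semitones below F#
Spell B at that pitch: B#
= B#


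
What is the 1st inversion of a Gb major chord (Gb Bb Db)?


Solution.
Root position: Gb Bb Db
1st inversion: move root up an octave
Bass note: Bb
Notes (bottom to top) = Bb Db Gb


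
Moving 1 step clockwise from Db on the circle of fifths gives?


Solution.
Each clockwise step on the circle of fifths moves up a perfect 5th
From Db: Db → Ab
= Ab


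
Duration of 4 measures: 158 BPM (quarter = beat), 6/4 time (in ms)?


Working:
Quarter-note beat duration = 60000 / 158 ms
Beats per measure (6/4) = 6
One measure = 6 × 60000 / 158 = 360000 / 158 ms
4 measures = 4 × 360000 / 158 = 1440000 / 158
= 9113.9 ms


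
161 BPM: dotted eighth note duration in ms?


One quarter-note beat = 60000 / BPM = 60000 / 161 ms
Dotted eighth note = 3/4 × quarter note
Duration = 3/4 × 60000 / 161 = 45000 / 161
= 279.5 ms


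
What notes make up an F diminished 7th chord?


Let's work it out.
Diminished 7th chord = root + minor 3rd + diminished 5th + diminished 7th
Seventh chords stack in thirds, so the letter names are F-A-C-E
Root: F
Minor 3rd above F: Ab
Diminished 5th above F: Cb
Diminished 7th above F: Ebb
Chord = F Ab Cb Ebb


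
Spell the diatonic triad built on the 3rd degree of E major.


Solution.
E major scale: E F# G# A B C# D#
Diatonic triad on degree 3 stacks scale notes 3, 5, 7: G# B D#
G#→B = 3 semitones; G#→D# = 7 semitones → minor triad
= G# B D# (minor)


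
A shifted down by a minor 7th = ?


Step by step:
minor 7th: 7 letter names, 10 semitones
Letter: A - 6 → B
Pitch: A - 10 semitones, spelled as a B → B
= B


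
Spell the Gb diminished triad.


Diminished triad = root + minor 3rd (3 semitones) + diminished 5th (6 semitones)
A triad on Gb stacks thirds, so the chord tones use letter names G-B-D
Root: Gb
Minor 3rd above Gb: Bbb
Diminished 5th above Gb: Dbb
Chord = Gb Bbb Dbb


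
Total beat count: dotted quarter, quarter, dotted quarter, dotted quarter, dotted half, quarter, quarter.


Working:
Beat values:
  dotted quarter = 1.5 beats
  quarter = 1 beat
  dotted quarter = 1.5 beats
  dotted quarter = 1.5 beats
  dotted half = 3 beats
  quarter = 1 beat
  quarter = 1 beat
Sum = 1.5 + 1 + 1.5 + 1.5 + 3 + 1 + 1
= 10.5 beats


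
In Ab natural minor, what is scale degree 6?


Step by step:
Natural minor scale pattern: W-H-W-W-H-W-W (2-1-2-2-1-2-2 semitones)
Starting from Ab:
  Ab + 2 semitones → Bb
  Bb + 1 semitone → Cb
  Cb + 2 semitones → Db
  Db + 2 semitones → Eb
  Eb + 1 semitone → Fb
  Fb + 2 semitones → Gb
  Gb + 2 semitones → Ab
Scale: Ab Bb Cb Db Eb Fb Gb
Degree 6 = Fb


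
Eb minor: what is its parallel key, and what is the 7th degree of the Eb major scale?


Solution.
Parallel keys share the same tonic but differ in mode
Eb minor → parallel is Eb major
Eb major scale: Eb F G Ab Bb C D
= Eb major; 7th degree = D


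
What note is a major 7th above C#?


Let's work it out.
A 7th spans 7 letter names, so from C we land on B
A major 7th = 11 semitones above C#
Spell B at that pitch: B#
= B#


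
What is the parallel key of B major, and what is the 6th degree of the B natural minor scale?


Working:
Parallel keys share the same tonic but differ in mode
B major → parallel is B minor
B natural minor scale: B C# D E F# G A
= B minor; 6th degree = G


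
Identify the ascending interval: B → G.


Let's work it out.
Letter names: B → G spans 6 letter names → a 6th
Semitones: B → G = 8 half-steps
A 6th of 8 semitones is a minor 6th
= minor 6th


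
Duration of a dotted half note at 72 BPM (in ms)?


Step by step:
One quarter-note beat = 60000 / BPM = 60000 / 72 ms
Dotted half note = 3 × quarter note
Duration = 3 × 60000 / 72 = 180000 / 72
= 2500.0 ms


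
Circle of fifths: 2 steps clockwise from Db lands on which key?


Step by step:
Each clockwise step on the circle of fifths moves up a perfect 5th
From Db: Db → Ab → Eb
= Eb


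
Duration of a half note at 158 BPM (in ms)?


One quarter-note beat = 60000 / BPM = 60000 / 158 ms
Half note = 2 × quarter note
Duration = 2 × 60000 / 158 = 120000 / 158
= 759.5 ms


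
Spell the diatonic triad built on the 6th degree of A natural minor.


A natural minor scale: A B C D E F G
Diatonic triad on degree 6 stacks scale notes 6, 1, 3: F A C
F→A = 4 semitones; F→C = 7 semitones → major triad
= F A C (major)


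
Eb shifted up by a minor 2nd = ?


Solution.
minor 2nd: 2 letter names, 1 semitones
Letter: E + 1 → F
Pitch: Eb + 1 semitones, spelled as an F → Fb
= Fb


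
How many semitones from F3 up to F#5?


Absolute semitone position = octave×12 + chromatic position
F3: 3×12 + 5 = 41
F#5: 5×12 + 6 = 66
Difference = 66 - 41 = 25
= 25 semitones


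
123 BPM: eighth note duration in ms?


Reasoning:
One quarter-note beat = 60000 / BPM = 60000 / 123 ms
Eighth note = 1/2 × quarter note
Duration = 1/2 × 60000 / 123 = 30000 / 123
= 243.9 ms


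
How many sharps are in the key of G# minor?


Sharp minor keys follow the circle of fifths: A(0), E(1), B(2), F#(3), C#(4), G#(5), D#(6), A#(7)
G# minor has 5 sharps
Order of sharps: F# C# G# D# A# E# B# → first 5: F#, C#, G#, D#, A#
= 5 sharps


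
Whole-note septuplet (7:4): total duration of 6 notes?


Solution.
Septuplet: 7 notes occupy the space of 4 whole notes
Space = 4 × 4 = 16 beats
Each septuplet note = 16 / 7 = 16/7 beats
6 notes = 6 × 16/7 = 96/7
= 96/7 beats


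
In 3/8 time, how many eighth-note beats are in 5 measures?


Time signature 3/8: the bottom number 8 means the eighth note gets one count
The top number 3 means 3 eighth-note beats per measure
Total = 3 × 5 measures
= 15 eighth-note beats


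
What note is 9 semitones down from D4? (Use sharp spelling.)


D4: chromatic position 2 in octave 4 → absolute = 4×12 + 2 = 50
Transpose down 9: 50 - 9 = 41
41 = 3×12 + 5 → F in octave 3
Result = F3


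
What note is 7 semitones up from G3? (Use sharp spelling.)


G3: chromatic position 7 in octave 3 → absolute = 3×12 + 7 = 43
Transpose up 7: 43 + 7 = 50
50 = 4×12 + 2 → D in octave 4
Result = D4


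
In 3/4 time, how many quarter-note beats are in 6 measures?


Time signature 3/4: the bottom number 4 means the quarter note gets one count
The top number 3 means 3 quarter-note beats per measure
Total = 3 × 6 measures
= 18 quarter-note beats


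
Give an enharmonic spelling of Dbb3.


Reasoning:
Enharmonic notes sound the same pitch but are spelled with different letter names
Dbb and C name the same pitch class
= C3


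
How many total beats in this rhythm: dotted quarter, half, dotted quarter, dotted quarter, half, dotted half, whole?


Let's work it out.
Beat values:
  dotted quarter = 1.5 beats
  half = 2 beats
  dotted quarter = 1.5 beats
  dotted quarter = 1.5 beats
  half = 2 beats
  dotted half = 3 beats
  whole = 4 beats
Sum = 1.5 + 2 + 1.5 + 1.5 + 2 + 3 + 4
= 15.5 beats


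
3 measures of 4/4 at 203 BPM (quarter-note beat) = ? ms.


Quarter-note beat duration = 60000 / 203 ms
Beats per measure (4/4) = 4
One measure = 4 × 60000 / 203 = 240000 / 203 ms
3 measures = 3 × 240000 / 203 = 720000 / 203
= 3546.8 ms


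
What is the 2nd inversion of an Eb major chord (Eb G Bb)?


Root position: Eb G Bb
2nd inversion: move root and 3rd up an octave
Bass note: Bb
Notes (bottom to top) = Bb Eb G


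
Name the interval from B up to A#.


Solution.
Letter names: B → A spans 7 letter names → a 7th
Semitones: B → A# = 11 half-steps
A 7th of 11 semitones is a major 7th
= major 7th


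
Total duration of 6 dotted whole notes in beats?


Working:
Base whole note = 4 beats
Dot 1 adds half the previous value: +2
One dotted whole = 4 + 2 = 6
6 of them = 6 × 6 = 36
= 36 beats


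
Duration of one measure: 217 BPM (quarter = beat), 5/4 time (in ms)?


Let's work it out.
Quarter-note beat duration = 60000 / 217 ms
Beats per measure (5/4) = 5
One measure = 5 × 60000 / 217 = 300000 / 217 ms
= 1382.5 ms


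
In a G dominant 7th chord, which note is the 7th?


Step by step:
Dominant 7th chord = root + major 3rd + perfect 5th + minor 7th
Seventh chords stack in thirds, so the letter names are G-B-D-F
Root: G
Major 3rd above G: B
Perfect 5th above G: D
Minor 7th above G: F
The 7th = F


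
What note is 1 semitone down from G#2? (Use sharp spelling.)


Let's work it out.
G#2: chromatic position 8 in octave 2 → absolute = 2×12 + 8 = 32
Transpose down 1: 32 - 1 = 31
31 = 2×12 + 7 → G in octave 2
Result = G2


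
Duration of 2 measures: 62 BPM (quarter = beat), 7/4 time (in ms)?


Let's work it out.
Quarter-note beat duration = 60000 / 62 ms
Beats per measure (7/4) = 7
One measure = 7 × 60000 / 62 = 420000 / 62 ms
2 measures = 2 × 420000 / 62 = 840000 / 62
= 13548.4 ms


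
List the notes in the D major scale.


Working:
Major scale pattern: W-W-H-W-W-W-H (2-2-1-2-2-2-1 semitones)
Starting from D:
  D + 2 semitones → E
  E + 2 semitones → F#
  F# + 1 semitone → G
  G + 2 semitones → A
  A + 2 semitones → B
  B + 2 semitones → C#
  C# + 1 semitone → D
Scale = D E F# G A B C#


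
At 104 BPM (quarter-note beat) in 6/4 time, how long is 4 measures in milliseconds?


Working:
Quarter-note beat duration = 60000 / 104 ms
Beats per measure (6/4) = 6
One measure = 6 × 60000 / 104 = 360000 / 104 ms
4 measures = 4 × 360000 / 104 = 1440000 / 104
= 13846.2 ms


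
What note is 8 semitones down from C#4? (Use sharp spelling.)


Solution.
C#4: chromatic position 1 in octave 4 → absolute = 4×12 + 1 = 49
Transpose down 8: 49 - 8 = 41
41 = 3×12 + 5 → F in octave 3
Result = F3


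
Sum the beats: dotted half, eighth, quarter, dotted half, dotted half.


Beat values:
  dotted half = 3 beats
  eighth = 0.5 beats
  quarter = 1 beat
  dotted half = 3 beats
  dotted half = 3 beats
Sum = 3 + 0.5 + 1 + 3 + 3
= 10.5 beats


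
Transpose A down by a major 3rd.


Step by step:
major 3rd: 3 letter names, 4 semitones
Letter: A - 2 → F
Pitch: A - 4 semitones, spelled as an F → F
= F


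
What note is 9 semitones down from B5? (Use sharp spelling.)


Reasoning:
B5: chromatic position 11 in octave 5 → absolute = 5×12 + 11 = 71
Transpose down 9: 71 - 9 = 62
62 = 5×12 + 2 → D in octave 5
Result = D5
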